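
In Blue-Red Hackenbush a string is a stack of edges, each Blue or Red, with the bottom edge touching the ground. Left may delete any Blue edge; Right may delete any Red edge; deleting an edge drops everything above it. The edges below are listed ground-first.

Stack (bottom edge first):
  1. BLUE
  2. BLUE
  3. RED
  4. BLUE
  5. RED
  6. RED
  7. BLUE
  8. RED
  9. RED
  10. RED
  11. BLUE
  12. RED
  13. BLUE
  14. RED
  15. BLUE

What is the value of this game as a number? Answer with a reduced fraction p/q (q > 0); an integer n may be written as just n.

Recurse on prefixes of the 15-edge string BLUE BLUE RED BLUE RED RED BLUE RED RED RED BLUE RED BLUE RED BLUE:
B: Left { 0 }, Right { (no moves) } => simplest 1
BB: Left { 0,1 }, Right { (no moves) } => simplest 2
BBR: Left { 0,1 }, Right { 2 } => simplest 3/2
BBRB: Left { 0,1,3/2 }, Right { 2 } => simplest 7/4
BBRBR: Left { 0,1,3/2 }, Right { 7/4,2 } => simplest 13/8
BBRBRR: Left { 0,1,3/2 }, Right { 13/8,7/4,2 } => simplest 25/16
BBRBRRB: Left { 0,1,3/2,25/16 }, Right { 13/8,7/4,2 } => simplest 51/32
BBRBRRBR: Left { 0,1,3/2,25/16 }, Right { 51/32,13/8,7/4,2 } => simplest 101/64
BBRBRRBRR: Left { 0,1,3/2,25/16 }, Right { 101/64,51/32,13/8,7/4,2 } => simplest 201/128
BBRBRRBRRR: Left { 0,1,3/2,25/16 }, Right { 201/128,101/64,51/32,13/8,7/4,2 } => simplest 401/256
BBRBRRBRRRB: Left { 0,1,3/2,25/16,401/256 }, Right { 201/128,101/64,51/32,13/8,7/4,2 } => simplest 803/512
BBRBRRBRRRBR: Left { 0,1,3/2,25/16,401/256 }, Right { 803/512,201/128,101/64,51/32,13/8,7/4,2 } => simplest 1605/1024
BBRBRRBRRRBRB: Left { 0,1,3/2,25/16,401/256,1605/1024 }, Right { 803/512,201/128,101/64,51/32,13/8,7/4,2 } => simplest 3211/2048
BBRBRRBRRRBRBR: Left { 0,1,3/2,25/16,401/256,1605/1024 }, Right { 3211/2048,803/512,201/128,101/64,51/32,13/8,7/4,2 } => simplest 6421/4096
BBRBRRBRRRBRBRB: Left { 0,1,3/2,25/16,401/256,1605/1024,6421/4096 }, Right { 3211/2048,803/512,201/128,101/64,51/32,13/8,7/4,2 } => simplest 12843/8192

12843/8192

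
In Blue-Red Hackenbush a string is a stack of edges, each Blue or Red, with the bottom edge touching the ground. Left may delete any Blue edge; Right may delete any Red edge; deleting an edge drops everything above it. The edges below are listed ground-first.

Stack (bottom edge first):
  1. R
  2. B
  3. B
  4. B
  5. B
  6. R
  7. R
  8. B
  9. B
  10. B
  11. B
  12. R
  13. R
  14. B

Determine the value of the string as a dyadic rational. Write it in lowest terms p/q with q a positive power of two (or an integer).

Recurse on prefixes of the 14-edge string R B B B B R R B B B B R R B:
1 of 14 · R · max L −∞ · min R 0 ⇒ -1
2 of 14 · RB · max L -1 · min R 0 ⇒ -1/2
3 of 14 · RBB · max L -1/2 · min R 0 ⇒ -1/4
4 of 14 · RBBB · max L -1/4 · min R 0 ⇒ -1/8
5 of 14 · RBBBB · max L -1/8 · min R 0 ⇒ -1/16
6 of 14 · RBBBBR · max L -1/8 · min R -1/16 ⇒ -3/32
7 of 14 · RBBBBRR · max L -1/8 · min R -3/32 ⇒ -7/64
8 of 14 · RBBBBRRB · max L -7/64 · min R -3/32 ⇒ -13/128
9 of 14 · RBBBBRRBB · max L -13/128 · min R -3/32 ⇒ -25/256
10 of 14 · RBBBBRRBBB · max L -25/256 · min R -3/32 ⇒ -49/512
11 of 14 · RBBBBRRBBBB · max L -49/512 · min R -3/32 ⇒ -97/1024
12 of 14 · RBBBBRRBBBBR · max L -49/512 · min R -97/1024 ⇒ -195/2048
13 of 14 · RBBBBRRBBBBRR · max L -49/512 · min R -195/2048 ⇒ -391/4096
14 of 14 · RBBBBRRBBBBRRB · max L -391/4096 · min R -195/2048 ⇒ -781/8192

-781/8192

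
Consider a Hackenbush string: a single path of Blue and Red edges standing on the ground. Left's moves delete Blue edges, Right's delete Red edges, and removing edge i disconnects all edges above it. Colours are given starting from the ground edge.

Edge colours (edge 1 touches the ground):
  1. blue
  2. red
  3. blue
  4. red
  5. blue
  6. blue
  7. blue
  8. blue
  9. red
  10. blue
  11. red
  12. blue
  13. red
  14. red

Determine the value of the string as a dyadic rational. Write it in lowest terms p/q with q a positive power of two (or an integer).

Build value(s[:k]) for k = 1..14, string s = blue red blue red blue blue blue blue red blue red blue red red.
step 1: add blue to get b; options L={ 0 } R={ · } gives 1
step 2: add red to get br; options L={ 0 } R={ 1 } gives 1/2
step 3: add blue to get brb; options L={ 0, 1/2 } R={ 1 } gives 3/4
step 4: add red to get brbr; options L={ 0, 1/2 } R={ 3/4, 1 } gives 5/8
step 5: add blue to get brbrb; options L={ 0, 1/2, 5/8 } R={ 3/4, 1 } gives 11/16
step 6: add blue to get brbrbb; options L={ 0, 1/2, 5/8, 11/16 } R={ 3/4, 1 } gives 23/32
step 7: add blue to get brbrbbb; options L={ 0, 1/2, 5/8, 11/16, 23/32 } R={ 3/4, 1 } gives 47/64
step 8: add blue to get brbrbbbb; options L={ 0, 1/2, 5/8, 11/16, 23/32, 47/64 } R={ 3/4, 1 } gives 95/128
step 9: add red to get brbrbbbbr; options L={ 0, 1/2, 5/8, 11/16, 23/32, 47/64 } R={ 95/128, 3/4, 1 } gives 189/256
step 10: add blue to get brbrbbbbrb; options L={ 0, 1/2, 5/8, 11/16, 23/32, 47/64, 189/256 } R={ 95/128, 3/4, 1 } gives 379/512
step 11: add red to get brbrbbbbrbr; options L={ 0, 1/2, 5/8, 11/16, 23/32, 47/64, 189/256 } R={ 379/512, 95/128, 3/4, 1 } gives 757/1024
step 12: add blue to get brbrbbbbrbrb; options L={ 0, 1/2, 5/8, 11/16, 23/32, 47/64, 189/256, 757/1024 } R={ 379/512, 95/128, 3/4, 1 } gives 1515/2048
step 13: add red to get brbrbbbbrbrbr; options L={ 0, 1/2, 5/8, 11/16, 23/32, 47/64, 189/256, 757/1024 } R={ 1515/2048, 379/512, 95/128, 3/4, 1 } gives 3029/4096
step 14: add red to get brbrbbbbrbrbrr; options L={ 0, 1/2, 5/8, 11/16, 23/32, 47/64, 189/256, 757/1024 } R={ 3029/4096, 1515/2048, 379/512, 95/128, 3/4, 1 } gives 6057/8192

6057/8192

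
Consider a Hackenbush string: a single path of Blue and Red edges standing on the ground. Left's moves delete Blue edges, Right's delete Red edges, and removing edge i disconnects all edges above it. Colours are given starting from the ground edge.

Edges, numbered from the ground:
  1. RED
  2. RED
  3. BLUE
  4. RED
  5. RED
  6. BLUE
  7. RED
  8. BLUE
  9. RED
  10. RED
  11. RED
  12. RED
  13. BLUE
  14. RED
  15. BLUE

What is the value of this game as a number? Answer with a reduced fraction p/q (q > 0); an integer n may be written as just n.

Recurse on prefixes of the 15-edge string RED RED BLUE RED RED BLUE RED BLUE RED RED RED RED BLUE RED BLUE:
step 1: add RED to get R; options L={  } R={ 0 } gives -1
step 2: add RED to get RR; options L={  } R={ -1, 0 } gives -2
step 3: add BLUE to get RRB; options L={ -2 } R={ -1, 0 } gives -3/2
step 4: add RED to get RRBR; options L={ -2 } R={ -3/2, -1, 0 } gives -7/4
step 5: add RED to get RRBRR; options L={ -2 } R={ -7/4, -3/2, -1, 0 } gives -15/8
step 6: add BLUE to get RRBRRB; options L={ -2, -15/8 } R={ -7/4, -3/2, -1, 0 } gives -29/16
step 7: add RED to get RRBRRBR; options L={ -2, -15/8 } R={ -29/16, -7/4, -3/2, -1, 0 } gives -59/32
step 8: add BLUE to get RRBRRBRB; options L={ -2, -15/8, -59/32 } R={ -29/16, -7/4, -3/2, -1, 0 } gives -117/64
step 9: add RED to get RRBRRBRBR; options L={ -2, -15/8, -59/32 } R={ -117/64, -29/16, -7/4, -3/2, -1, 0 } gives -235/128
step 10: add RED to get RRBRRBRBRR; options L={ -2, -15/8, -59/32 } R={ -235/128, -117/64, -29/16, -7/4, -3/2, -1, 0 } gives -471/256
step 11: add RED to get RRBRRBRBRRR; options L={ -2, -15/8, -59/32 } R={ -471/256, -235/128, -117/64, -29/16, -7/4, -3/2, -1, 0 } gives -943/512
step 12: add RED to get RRBRRBRBRRRR; options L={ -2, -15/8, -59/32 } R={ -943/512, -471/256, -235/128, -117/64, -29/16, -7/4, -3/2, -1, 0 } gives -1887/1024
step 13: add BLUE to get RRBRRBRBRRRRB; options L={ -2, -15/8, -59/32, -1887/1024 } R={ -943/512, -471/256, -235/128, -117/64, -29/16, -7/4, -3/2, -1, 0 } gives -3773/2048
step 14: add RED to get RRBRRBRBRRRRBR; options L={ -2, -15/8, -59/32, -1887/1024 } R={ -3773/2048, -943/512, -471/256, -235/128, -117/64, -29/16, -7/4, -3/2, -1, 0 } gives -7547/4096
step 15: add BLUE to get RRBRRBRBRRRRBRB; options L={ -2, -15/8, -59/32, -1887/1024, -7547/4096 } R={ -3773/2048, -943/512, -471/256, -235/128, -117/64, -29/16, -7/4, -3/2, -1, 0 } gives -15093/8192

-15093/8192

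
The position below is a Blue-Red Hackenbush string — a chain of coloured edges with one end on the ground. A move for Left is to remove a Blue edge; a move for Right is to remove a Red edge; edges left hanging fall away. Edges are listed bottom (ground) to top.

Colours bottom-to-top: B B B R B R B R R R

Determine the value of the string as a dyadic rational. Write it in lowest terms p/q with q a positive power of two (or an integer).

Prefix values for B B B R B R B R R R via {L|R} + simplicity:
value_1 [B]  L=[0]  R=[—]  ⇒ 1
value_2 [BB]  L=[0 1]  R=[—]  ⇒ 2
value_3 [BBB]  L=[0 1 2]  R=[—]  ⇒ 3
value_4 [BBBR]  L=[0 1 2]  R=[3]  ⇒ 5/2
value_5 [BBBRB]  L=[0 1 2 5/2]  R=[3]  ⇒ 11/4
value_6 [BBBRBR]  L=[0 1 2 5/2]  R=[11/4 3]  ⇒ 21/8
value_7 [BBBRBRB]  L=[0 1 2 5/2 21/8]  R=[11/4 3]  ⇒ 43/16
value_8 [BBBRBRBR]  L=[0 1 2 5/2 21/8]  R=[43/16 11/4 3]  ⇒ 85/32
value_9 [BBBRBRBRR]  L=[0 1 2 5/2 21/8]  R=[85/32 43/16 11/4 3]  ⇒ 169/64
value_10 [BBBRBRBRRR]  L=[0 1 2 5/2 21/8]  R=[169/64 85/32 43/16 11/4 3]  ⇒ 337/128

337/128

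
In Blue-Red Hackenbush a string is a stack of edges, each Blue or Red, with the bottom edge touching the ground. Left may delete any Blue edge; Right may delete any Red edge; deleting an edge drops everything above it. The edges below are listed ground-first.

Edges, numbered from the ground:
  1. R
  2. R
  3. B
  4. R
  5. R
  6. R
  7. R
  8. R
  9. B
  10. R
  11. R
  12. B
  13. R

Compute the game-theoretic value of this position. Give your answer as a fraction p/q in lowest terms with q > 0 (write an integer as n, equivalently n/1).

-4059/2048

Build v(s[:k]) for k = 1..13, string s = R R B R R R R R B R R B R.
R: Left { none }, Right { 0 } gives simplest -1
RR: Left { none }, Right { -1 0 } gives simplest -2
RRB: Left { -2 }, Right { -1 0 } gives simplest -3/2
RRBR: Left { -2 }, Right { -3/2 -1 0 } gives simplest -7/4
RRBRR: Left { -2 }, Right { -7/4 -3/2 -1 0 } gives simplest -15/8
RRBRRR: Left { -2 }, Right { -15/8 -7/4 -3/2 -1 0 } gives simplest -31/16
RRBRRRR: Left { -2 }, Right { -31/16 -15/8 -7/4 -3/2 -1 0 } gives simplest -63/32
RRBRRRRR: Left { -2 }, Right { -63/32 -31/16 -15/8 -7/4 -3/2 -1 0 } gives simplest -127/64
RRBRRRRRB: Left { -2 -127/64 }, Right { -63/32 -31/16 -15/8 -7/4 -3/2 -1 0 } gives simplest -253/128
RRBRRRRRBR: Left { -2 -127/64 }, Right { -253/128 -63/32 -31/16 -15/8 -7/4 -3/2 -1 0 } gives simplest -507/256
RRBRRRRRBRR: Left { -2 -127/64 }, Right { -507/256 -253/128 -63/32 -31/16 -15/8 -7/4 -3/2 -1 0 } gives simplest -1015/512
RRBRRRRRBRRB: Left { -2 -127/64 -1015/512 }, Right { -507/256 -253/128 -63/32 -31/16 -15/8 -7/4 -3/2 -1 0 } gives simplest -2029/1024
RRBRRRRRBRRBR: Left { -2 -127/64 -1015/512 }, Right { -2029/1024 -507/256 -253/128 -63/32 -31/16 -15/8 -7/4 -3/2 -1 0 } gives simplest -4059/2048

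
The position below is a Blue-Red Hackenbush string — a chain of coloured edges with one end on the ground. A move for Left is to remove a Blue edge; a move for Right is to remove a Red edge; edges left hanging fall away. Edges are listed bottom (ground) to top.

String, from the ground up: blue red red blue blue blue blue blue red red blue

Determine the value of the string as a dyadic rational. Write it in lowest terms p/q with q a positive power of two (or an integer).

499/1024

value_1 [b]  L=[0]  R=[∅]  -> 1
value_2 [br]  L=[0]  R=[1]  -> 1/2
value_3 [brr]  L=[0]  R=[1/2, 1]  -> 1/4
value_4 [brrb]  L=[0, 1/4]  R=[1/2, 1]  -> 3/8
value_5 [brrbb]  L=[0, 1/4, 3/8]  R=[1/2, 1]  -> 7/16
value_6 [brrbbb]  L=[0, 1/4, 3/8, 7/16]  R=[1/2, 1]  -> 15/32
value_7 [brrbbbb]  L=[0, 1/4, 3/8, 7/16, 15/32]  R=[1/2, 1]  -> 31/64
value_8 [brrbbbbb]  L=[0, 1/4, 3/8, 7/16, 15/32, 31/64]  R=[1/2, 1]  -> 63/128
value_9 [brrbbbbbr]  L=[0, 1/4, 3/8, 7/16, 15/32, 31/64]  R=[63/128, 1/2, 1]  -> 125/256
value_10 [brrbbbbbrr]  L=[0, 1/4, 3/8, 7/16, 15/32, 31/64]  R=[125/256, 63/128, 1/2, 1]  -> 249/512
value_11 [brrbbbbbrrb]  L=[0, 1/4, 3/8, 7/16, 15/32, 31/64, 249/512]  R=[125/256, 63/128, 1/2, 1]  -> 499/1024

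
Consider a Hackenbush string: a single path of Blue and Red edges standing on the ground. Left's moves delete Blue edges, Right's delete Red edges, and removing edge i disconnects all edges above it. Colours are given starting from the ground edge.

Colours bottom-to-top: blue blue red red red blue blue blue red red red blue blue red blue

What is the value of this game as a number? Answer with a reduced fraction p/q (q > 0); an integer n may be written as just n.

10011/8192

v(b) = { 0 | (no moves) } so 1
v(bb) = { 0 1 | (no moves) } so 2
v(bbr) = { 0 1 | 2 } so 3/2
v(bbrr) = { 0 1 | 3/2 2 } so 5/4
v(bbrrr) = { 0 1 | 5/4 3/2 2 } so 9/8
v(bbrrrb) = { 0 1 9/8 | 5/4 3/2 2 } so 19/16
v(bbrrrbb) = { 0 1 9/8 19/16 | 5/4 3/2 2 } so 39/32
v(bbrrrbbb) = { 0 1 9/8 19/16 39/32 | 5/4 3/2 2 } so 79/64
v(bbrrrbbbr) = { 0 1 9/8 19/16 39/32 | 79/64 5/4 3/2 2 } so 157/128
v(bbrrrbbbrr) = { 0 1 9/8 19/16 39/32 | 157/128 79/64 5/4 3/2 2 } so 313/256
v(bbrrrbbbrrr) = { 0 1 9/8 19/16 39/32 | 313/256 157/128 79/64 5/4 3/2 2 } so 625/512
v(bbrrrbbbrrrb) = { 0 1 9/8 19/16 39/32 625/512 | 313/256 157/128 79/64 5/4 3/2 2 } so 1251/1024
v(bbrrrbbbrrrbb) = { 0 1 9/8 19/16 39/32 625/512 1251/1024 | 313/256 157/128 79/64 5/4 3/2 2 } so 2503/2048
v(bbrrrbbbrrrbbr) = { 0 1 9/8 19/16 39/32 625/512 1251/1024 | 2503/2048 313/256 157/128 79/64 5/4 3/2 2 } so 5005/4096
v(bbrrrbbbrrrbbrb) = { 0 1 9/8 19/16 39/32 625/512 1251/1024 5005/4096 | 2503/2048 313/256 157/128 79/64 5/4 3/2 2 } so 10011/8192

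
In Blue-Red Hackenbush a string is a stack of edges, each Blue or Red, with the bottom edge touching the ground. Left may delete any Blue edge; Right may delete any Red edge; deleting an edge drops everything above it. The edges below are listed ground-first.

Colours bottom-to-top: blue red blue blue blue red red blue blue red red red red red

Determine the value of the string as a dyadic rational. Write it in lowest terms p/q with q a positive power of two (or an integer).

Recurse on prefixes of the 14-edge string blue red blue blue blue red red blue blue red red red red red:
step 1: add blue to get b; options L={ 0 } R={ — } gives 1
step 2: add red to get br; options L={ 0 } R={ 1 } gives 1/2
step 3: add blue to get brb; options L={ 0,1/2 } R={ 1 } gives 3/4
step 4: add blue to get brbb; options L={ 0,1/2,3/4 } R={ 1 } gives 7/8
step 5: add blue to get brbbb; options L={ 0,1/2,3/4,7/8 } R={ 1 } gives 15/16
step 6: add red to get brbbbr; options L={ 0,1/2,3/4,7/8 } R={ 15/16,1 } gives 29/32
step 7: add red to get brbbbrr; options L={ 0,1/2,3/4,7/8 } R={ 29/32,15/16,1 } gives 57/64
step 8: add blue to get brbbbrrb; options L={ 0,1/2,3/4,7/8,57/64 } R={ 29/32,15/16,1 } gives 115/128
step 9: add blue to get brbbbrrbb; options L={ 0,1/2,3/4,7/8,57/64,115/128 } R={ 29/32,15/16,1 } gives 231/256
step 10: add red to get brbbbrrbbr; options L={ 0,1/2,3/4,7/8,57/64,115/128 } R={ 231/256,29/32,15/16,1 } gives 461/512
step 11: add red to get brbbbrrbbrr; options L={ 0,1/2,3/4,7/8,57/64,115/128 } R={ 461/512,231/256,29/32,15/16,1 } gives 921/1024
step 12: add red to get brbbbrrbbrrr; options L={ 0,1/2,3/4,7/8,57/64,115/128 } R={ 921/1024,461/512,231/256,29/32,15/16,1 } gives 1841/2048
step 13: add red to get brbbbrrbbrrrr; options L={ 0,1/2,3/4,7/8,57/64,115/128 } R={ 1841/2048,921/1024,461/512,231/256,29/32,15/16,1 } gives 3681/4096
step 14: add red to get brbbbrrbbrrrrr; options L={ 0,1/2,3/4,7/8,57/64,115/128 } R={ 3681/4096,1841/2048,921/1024,461/512,231/256,29/32,15/16,1 } gives 7361/8192

7361/8192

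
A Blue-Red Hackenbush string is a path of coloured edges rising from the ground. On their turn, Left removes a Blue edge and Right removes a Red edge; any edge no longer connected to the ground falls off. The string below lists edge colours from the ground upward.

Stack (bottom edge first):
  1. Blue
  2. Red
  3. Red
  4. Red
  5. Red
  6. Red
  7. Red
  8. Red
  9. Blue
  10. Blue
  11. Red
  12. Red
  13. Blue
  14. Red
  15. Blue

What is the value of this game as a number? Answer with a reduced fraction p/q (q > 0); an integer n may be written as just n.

1 of 15 · B · max L 0 · min R +∞ -> 1
2 of 15 · BR · max L 0 · min R 1 -> 1/2
3 of 15 · BRR · max L 0 · min R 1/2 -> 1/4
4 of 15 · BRRR · max L 0 · min R 1/4 -> 1/8
5 of 15 · BRRRR · max L 0 · min R 1/8 -> 1/16
6 of 15 · BRRRRR · max L 0 · min R 1/16 -> 1/32
7 of 15 · BRRRRRR · max L 0 · min R 1/32 -> 1/64
8 of 15 · BRRRRRRR · max L 0 · min R 1/64 -> 1/128
9 of 15 · BRRRRRRRB · max L 1/128 · min R 1/64 -> 3/256
10 of 15 · BRRRRRRRBB · max L 3/256 · min R 1/64 -> 7/512
11 of 15 · BRRRRRRRBBR · max L 3/256 · min R 7/512 -> 13/1024
12 of 15 · BRRRRRRRBBRR · max L 3/256 · min R 13/1024 -> 25/2048
13 of 15 · BRRRRRRRBBRRB · max L 25/2048 · min R 13/1024 -> 51/4096
14 of 15 · BRRRRRRRBBRRBR · max L 25/2048 · min R 51/4096 -> 101/8192
15 of 15 · BRRRRRRRBBRRBRB · max L 101/8192 · min R 51/4096 -> 203/16384

203/16384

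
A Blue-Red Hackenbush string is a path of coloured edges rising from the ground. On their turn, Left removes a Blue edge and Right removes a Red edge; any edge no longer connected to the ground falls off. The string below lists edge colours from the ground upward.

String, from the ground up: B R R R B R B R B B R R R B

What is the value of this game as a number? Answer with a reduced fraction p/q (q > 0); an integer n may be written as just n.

1379/8192

Prefix values for B R R R B R B R B B R R R B via {L|R} + simplicity:
1 of 14 · B · max L 0 · min R +∞ -> 1
2 of 14 · BR · max L 0 · min R 1 -> 1/2
3 of 14 · BRR · max L 0 · min R 1/2 -> 1/4
4 of 14 · BRRR · max L 0 · min R 1/4 -> 1/8
5 of 14 · BRRRB · max L 1/8 · min R 1/4 -> 3/16
6 of 14 · BRRRBR · max L 1/8 · min R 3/16 -> 5/32
7 of 14 · BRRRBRB · max L 5/32 · min R 3/16 -> 11/64
8 of 14 · BRRRBRBR · max L 5/32 · min R 11/64 -> 21/128
9 of 14 · BRRRBRBRB · max L 21/128 · min R 11/64 -> 43/256
10 of 14 · BRRRBRBRBB · max L 43/256 · min R 11/64 -> 87/512
11 of 14 · BRRRBRBRBBR · max L 43/256 · min R 87/512 -> 173/1024
12 of 14 · BRRRBRBRBBRR · max L 43/256 · min R 173/1024 -> 345/2048
13 of 14 · BRRRBRBRBBRRR · max L 43/256 · min R 345/2048 -> 689/4096
14 of 14 · BRRRBRBRBBRRRB · max L 689/4096 · min R 345/2048 -> 1379/8192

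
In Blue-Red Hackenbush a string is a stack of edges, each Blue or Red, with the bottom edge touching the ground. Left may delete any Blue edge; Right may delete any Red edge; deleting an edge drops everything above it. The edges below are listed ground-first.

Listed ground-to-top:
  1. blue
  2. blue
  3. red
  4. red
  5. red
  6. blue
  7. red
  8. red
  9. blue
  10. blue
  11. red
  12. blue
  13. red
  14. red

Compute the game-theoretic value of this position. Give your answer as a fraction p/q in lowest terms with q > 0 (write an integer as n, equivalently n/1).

4713/4096

Recurse on prefixes of the 14-edge string blue blue red red red blue red red blue blue red blue red red:
1 of 14 · b · max L 0 · min R +∞ gives 1
2 of 14 · bb · max L 1 · min R +∞ gives 2
3 of 14 · bbr · max L 1 · min R 2 gives 3/2
4 of 14 · bbrr · max L 1 · min R 3/2 gives 5/4
5 of 14 · bbrrr · max L 1 · min R 5/4 gives 9/8
6 of 14 · bbrrrb · max L 9/8 · min R 5/4 gives 19/16
7 of 14 · bbrrrbr · max L 9/8 · min R 19/16 gives 37/32
8 of 14 · bbrrrbrr · max L 9/8 · min R 37/32 gives 73/64
9 of 14 · bbrrrbrrb · max L 73/64 · min R 37/32 gives 147/128
10 of 14 · bbrrrbrrbb · max L 147/128 · min R 37/32 gives 295/256
11 of 14 · bbrrrbrrbbr · max L 147/128 · min R 295/256 gives 589/512
12 of 14 · bbrrrbrrbbrb · max L 589/512 · min R 295/256 gives 1179/1024
13 of 14 · bbrrrbrrbbrbr · max L 589/512 · min R 1179/1024 gives 2357/2048
14 of 14 · bbrrrbrrbbrbrr · max L 589/512 · min R 2357/2048 gives 4713/4096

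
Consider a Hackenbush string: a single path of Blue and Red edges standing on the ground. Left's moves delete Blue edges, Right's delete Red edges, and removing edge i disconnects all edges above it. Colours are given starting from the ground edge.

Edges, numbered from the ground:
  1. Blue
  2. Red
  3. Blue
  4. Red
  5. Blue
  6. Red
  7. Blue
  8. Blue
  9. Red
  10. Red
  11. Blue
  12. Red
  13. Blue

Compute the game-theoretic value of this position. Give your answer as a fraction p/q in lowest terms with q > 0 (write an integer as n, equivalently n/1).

edge 1 of 13 (Blue): { 0 | (no moves) } ⇒ 1
edge 2 of 13 (Red): { 0 | 1 } ⇒ 1/2
edge 3 of 13 (Blue): { 0,1/2 | 1 } ⇒ 3/4
edge 4 of 13 (Red): { 0,1/2 | 3/4,1 } ⇒ 5/8
edge 5 of 13 (Blue): { 0,1/2,5/8 | 3/4,1 } ⇒ 11/16
edge 6 of 13 (Red): { 0,1/2,5/8 | 11/16,3/4,1 } ⇒ 21/32
edge 7 of 13 (Blue): { 0,1/2,5/8,21/32 | 11/16,3/4,1 } ⇒ 43/64
edge 8 of 13 (Blue): { 0,1/2,5/8,21/32,43/64 | 11/16,3/4,1 } ⇒ 87/128
edge 9 of 13 (Red): { 0,1/2,5/8,21/32,43/64 | 87/128,11/16,3/4,1 } ⇒ 173/256
edge 10 of 13 (Red): { 0,1/2,5/8,21/32,43/64 | 173/256,87/128,11/16,3/4,1 } ⇒ 345/512
edge 11 of 13 (Blue): { 0,1/2,5/8,21/32,43/64,345/512 | 173/256,87/128,11/16,3/4,1 } ⇒ 691/1024
edge 12 of 13 (Red): { 0,1/2,5/8,21/32,43/64,345/512 | 691/1024,173/256,87/128,11/16,3/4,1 } ⇒ 1381/2048
edge 13 of 13 (Blue): { 0,1/2,5/8,21/32,43/64,345/512,1381/2048 | 691/1024,173/256,87/128,11/16,3/4,1 } ⇒ 2763/4096

2763/4096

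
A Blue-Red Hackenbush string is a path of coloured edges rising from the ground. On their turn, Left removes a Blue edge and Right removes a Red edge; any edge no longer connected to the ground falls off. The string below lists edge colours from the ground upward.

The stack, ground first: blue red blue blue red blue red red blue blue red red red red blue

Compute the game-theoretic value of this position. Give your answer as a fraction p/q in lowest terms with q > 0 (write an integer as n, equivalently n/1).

13507/16384

G_1 [b]  L=[0]  R=[none]  so 1
G_2 [br]  L=[0]  R=[1]  so 1/2
G_3 [brb]  L=[0 1/2]  R=[1]  so 3/4
G_4 [brbb]  L=[0 1/2 3/4]  R=[1]  so 7/8
G_5 [brbbr]  L=[0 1/2 3/4]  R=[7/8 1]  so 13/16
G_6 [brbbrb]  L=[0 1/2 3/4 13/16]  R=[7/8 1]  so 27/32
G_7 [brbbrbr]  L=[0 1/2 3/4 13/16]  R=[27/32 7/8 1]  so 53/64
G_8 [brbbrbrr]  L=[0 1/2 3/4 13/16]  R=[53/64 27/32 7/8 1]  so 105/128
G_9 [brbbrbrrb]  L=[0 1/2 3/4 13/16 105/128]  R=[53/64 27/32 7/8 1]  so 211/256
G_10 [brbbrbrrbb]  L=[0 1/2 3/4 13/16 105/128 211/256]  R=[53/64 27/32 7/8 1]  so 423/512
G_11 [brbbrbrrbbr]  L=[0 1/2 3/4 13/16 105/128 211/256]  R=[423/512 53/64 27/32 7/8 1]  so 845/1024
G_12 [brbbrbrrbbrr]  L=[0 1/2 3/4 13/16 105/128 211/256]  R=[845/1024 423/512 53/64 27/32 7/8 1]  so 1689/2048
G_13 [brbbrbrrbbrrr]  L=[0 1/2 3/4 13/16 105/128 211/256]  R=[1689/2048 845/1024 423/512 53/64 27/32 7/8 1]  so 3377/4096
G_14 [brbbrbrrbbrrrr]  L=[0 1/2 3/4 13/16 105/128 211/256]  R=[3377/4096 1689/2048 845/1024 423/512 53/64 27/32 7/8 1]  so 6753/8192
G_15 [brbbrbrrbbrrrrb]  L=[0 1/2 3/4 13/16 105/128 211/256 6753/8192]  R=[3377/4096 1689/2048 845/1024 423/512 53/64 27/32 7/8 1]  so 13507/16384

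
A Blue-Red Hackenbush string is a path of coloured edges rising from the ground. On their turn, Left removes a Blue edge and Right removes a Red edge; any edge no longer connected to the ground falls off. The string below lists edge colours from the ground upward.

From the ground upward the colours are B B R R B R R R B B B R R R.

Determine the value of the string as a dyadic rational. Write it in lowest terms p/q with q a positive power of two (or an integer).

Build g(s[:k]) for k = 1..14, string s = B B R R B R R R B B B R R R.
g(B) = { 0 | · } so 1
g(BB) = { 0; 1 | · } so 2
g(BBR) = { 0; 1 | 2 } so 3/2
g(BBRR) = { 0; 1 | 3/2; 2 } so 5/4
g(BBRRB) = { 0; 1; 5/4 | 3/2; 2 } so 11/8
g(BBRRBR) = { 0; 1; 5/4 | 11/8; 3/2; 2 } so 21/16
g(BBRRBRR) = { 0; 1; 5/4 | 21/16; 11/8; 3/2; 2 } so 41/32
g(BBRRBRRR) = { 0; 1; 5/4 | 41/32; 21/16; 11/8; 3/2; 2 } so 81/64
g(BBRRBRRRB) = { 0; 1; 5/4; 81/64 | 41/32; 21/16; 11/8; 3/2; 2 } so 163/128
g(BBRRBRRRBB) = { 0; 1; 5/4; 81/64; 163/128 | 41/32; 21/16; 11/8; 3/2; 2 } so 327/256
g(BBRRBRRRBBB) = { 0; 1; 5/4; 81/64; 163/128; 327/256 | 41/32; 21/16; 11/8; 3/2; 2 } so 655/512
g(BBRRBRRRBBBR) = { 0; 1; 5/4; 81/64; 163/128; 327/256 | 655/512; 41/32; 21/16; 11/8; 3/2; 2 } so 1309/1024
g(BBRRBRRRBBBRR) = { 0; 1; 5/4; 81/64; 163/128; 327/256 | 1309/1024; 655/512; 41/32; 21/16; 11/8; 3/2; 2 } so 2617/2048
g(BBRRBRRRBBBRRR) = { 0; 1; 5/4; 81/64; 163/128; 327/256 | 2617/2048; 1309/1024; 655/512; 41/32; 21/16; 11/8; 3/2; 2 } so 5233/4096

5233/4096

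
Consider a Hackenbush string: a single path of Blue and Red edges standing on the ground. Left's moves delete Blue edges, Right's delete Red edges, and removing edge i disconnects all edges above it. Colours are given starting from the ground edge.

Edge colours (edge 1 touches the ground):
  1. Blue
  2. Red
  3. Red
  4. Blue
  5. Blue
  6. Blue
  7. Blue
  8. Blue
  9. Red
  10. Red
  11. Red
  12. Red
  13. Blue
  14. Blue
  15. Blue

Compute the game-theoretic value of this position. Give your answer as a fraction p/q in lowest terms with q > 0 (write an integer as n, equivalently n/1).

7951/16384

Recurse on prefixes of the 15-edge string Blue Red Red Blue Blue Blue Blue Blue Red Red Red Red Blue Blue Blue:
1 of 15 · B · max L 0 · min R +∞ ⇒ 1
2 of 15 · BR · max L 0 · min R 1 ⇒ 1/2
3 of 15 · BRR · max L 0 · min R 1/2 ⇒ 1/4
4 of 15 · BRRB · max L 1/4 · min R 1/2 ⇒ 3/8
5 of 15 · BRRBB · max L 3/8 · min R 1/2 ⇒ 7/16
6 of 15 · BRRBBB · max L 7/16 · min R 1/2 ⇒ 15/32
7 of 15 · BRRBBBB · max L 15/32 · min R 1/2 ⇒ 31/64
8 of 15 · BRRBBBBB · max L 31/64 · min R 1/2 ⇒ 63/128
9 of 15 · BRRBBBBBR · max L 31/64 · min R 63/128 ⇒ 125/256
10 of 15 · BRRBBBBBRR · max L 31/64 · min R 125/256 ⇒ 249/512
11 of 15 · BRRBBBBBRRR · max L 31/64 · min R 249/512 ⇒ 497/1024
12 of 15 · BRRBBBBBRRRR · max L 31/64 · min R 497/1024 ⇒ 993/2048
13 of 15 · BRRBBBBBRRRRB · max L 993/2048 · min R 497/1024 ⇒ 1987/4096
14 of 15 · BRRBBBBBRRRRBB · max L 1987/4096 · min R 497/1024 ⇒ 3975/8192
15 of 15 · BRRBBBBBRRRRBBB · max L 3975/8192 · min R 497/1024 ⇒ 7951/16384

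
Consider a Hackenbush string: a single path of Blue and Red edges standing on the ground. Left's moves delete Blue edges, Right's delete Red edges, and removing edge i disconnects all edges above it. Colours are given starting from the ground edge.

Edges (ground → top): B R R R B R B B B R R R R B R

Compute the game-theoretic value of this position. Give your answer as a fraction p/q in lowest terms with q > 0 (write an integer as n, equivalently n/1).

2949/16384

1 of 15 · B · max L 0 · min R +∞ so 1
2 of 15 · BR · max L 0 · min R 1 so 1/2
3 of 15 · BRR · max L 0 · min R 1/2 so 1/4
4 of 15 · BRRR · max L 0 · min R 1/4 so 1/8
5 of 15 · BRRRB · max L 1/8 · min R 1/4 so 3/16
6 of 15 · BRRRBR · max L 1/8 · min R 3/16 so 5/32
7 of 15 · BRRRBRB · max L 5/32 · min R 3/16 so 11/64
8 of 15 · BRRRBRBB · max L 11/64 · min R 3/16 so 23/128
9 of 15 · BRRRBRBBB · max L 23/128 · min R 3/16 so 47/256
10 of 15 · BRRRBRBBBR · max L 23/128 · min R 47/256 so 93/512
11 of 15 · BRRRBRBBBRR · max L 23/128 · min R 93/512 so 185/1024
12 of 15 · BRRRBRBBBRRR · max L 23/128 · min R 185/1024 so 369/2048
13 of 15 · BRRRBRBBBRRRR · max L 23/128 · min R 369/2048 so 737/4096
14 of 15 · BRRRBRBBBRRRRB · max L 737/4096 · min R 369/2048 so 1475/8192
15 of 15 · BRRRBRBBBRRRRBR · max L 737/4096 · min R 1475/8192 so 2949/16384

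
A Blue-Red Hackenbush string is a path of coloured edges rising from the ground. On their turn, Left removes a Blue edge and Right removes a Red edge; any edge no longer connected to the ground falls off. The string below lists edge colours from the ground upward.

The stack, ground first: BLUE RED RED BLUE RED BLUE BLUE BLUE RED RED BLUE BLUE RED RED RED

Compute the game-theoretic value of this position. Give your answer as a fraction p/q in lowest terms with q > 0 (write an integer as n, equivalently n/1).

edge 1 of 15 (BLUE): { 0 | — } = 1
edge 2 of 15 (RED): { 0 | 1 } = 1/2
edge 3 of 15 (RED): { 0 | 1/2, 1 } = 1/4
edge 4 of 15 (BLUE): { 0, 1/4 | 1/2, 1 } = 3/8
edge 5 of 15 (RED): { 0, 1/4 | 3/8, 1/2, 1 } = 5/16
edge 6 of 15 (BLUE): { 0, 1/4, 5/16 | 3/8, 1/2, 1 } = 11/32
edge 7 of 15 (BLUE): { 0, 1/4, 5/16, 11/32 | 3/8, 1/2, 1 } = 23/64
edge 8 of 15 (BLUE): { 0, 1/4, 5/16, 11/32, 23/64 | 3/8, 1/2, 1 } = 47/128
edge 9 of 15 (RED): { 0, 1/4, 5/16, 11/32, 23/64 | 47/128, 3/8, 1/2, 1 } = 93/256
edge 10 of 15 (RED): { 0, 1/4, 5/16, 11/32, 23/64 | 93/256, 47/128, 3/8, 1/2, 1 } = 185/512
edge 11 of 15 (BLUE): { 0, 1/4, 5/16, 11/32, 23/64, 185/512 | 93/256, 47/128, 3/8, 1/2, 1 } = 371/1024
edge 12 of 15 (BLUE): { 0, 1/4, 5/16, 11/32, 23/64, 185/512, 371/1024 | 93/256, 47/128, 3/8, 1/2, 1 } = 743/2048
edge 13 of 15 (RED): { 0, 1/4, 5/16, 11/32, 23/64, 185/512, 371/1024 | 743/2048, 93/256, 47/128, 3/8, 1/2, 1 } = 1485/4096
edge 14 of 15 (RED): { 0, 1/4, 5/16, 11/32, 23/64, 185/512, 371/1024 | 1485/4096, 743/2048, 93/256, 47/128, 3/8, 1/2, 1 } = 2969/8192
edge 15 of 15 (RED): { 0, 1/4, 5/16, 11/32, 23/64, 185/512, 371/1024 | 2969/8192, 1485/4096, 743/2048, 93/256, 47/128, 3/8, 1/2, 1 } = 5937/16384

5937/16384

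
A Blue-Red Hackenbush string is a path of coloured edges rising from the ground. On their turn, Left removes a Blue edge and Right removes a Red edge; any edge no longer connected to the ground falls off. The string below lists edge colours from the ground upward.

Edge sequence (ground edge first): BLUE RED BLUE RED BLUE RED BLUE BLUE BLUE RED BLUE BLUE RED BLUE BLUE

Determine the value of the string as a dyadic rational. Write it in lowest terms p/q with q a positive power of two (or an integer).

11191/16384

Prefix values for BLUE RED BLUE RED BLUE RED BLUE BLUE BLUE RED BLUE BLUE RED BLUE BLUE via {L|R} + simplicity:
g_1 [B]  L=[0]  R=[(no moves)]  so 1
g_2 [BR]  L=[0]  R=[1]  so 1/2
g_3 [BRB]  L=[0 1/2]  R=[1]  so 3/4
g_4 [BRBR]  L=[0 1/2]  R=[3/4 1]  so 5/8
g_5 [BRBRB]  L=[0 1/2 5/8]  R=[3/4 1]  so 11/16
g_6 [BRBRBR]  L=[0 1/2 5/8]  R=[11/16 3/4 1]  so 21/32
g_7 [BRBRBRB]  L=[0 1/2 5/8 21/32]  R=[11/16 3/4 1]  so 43/64
g_8 [BRBRBRBB]  L=[0 1/2 5/8 21/32 43/64]  R=[11/16 3/4 1]  so 87/128
g_9 [BRBRBRBBB]  L=[0 1/2 5/8 21/32 43/64 87/128]  R=[11/16 3/4 1]  so 175/256
g_10 [BRBRBRBBBR]  L=[0 1/2 5/8 21/32 43/64 87/128]  R=[175/256 11/16 3/4 1]  so 349/512
g_11 [BRBRBRBBBRB]  L=[0 1/2 5/8 21/32 43/64 87/128 349/512]  R=[175/256 11/16 3/4 1]  so 699/1024
g_12 [BRBRBRBBBRBB]  L=[0 1/2 5/8 21/32 43/64 87/128 349/512 699/1024]  R=[175/256 11/16 3/4 1]  so 1399/2048
g_13 [BRBRBRBBBRBBR]  L=[0 1/2 5/8 21/32 43/64 87/128 349/512 699/1024]  R=[1399/2048 175/256 11/16 3/4 1]  so 2797/4096
g_14 [BRBRBRBBBRBBRB]  L=[0 1/2 5/8 21/32 43/64 87/128 349/512 699/1024 2797/4096]  R=[1399/2048 175/256 11/16 3/4 1]  so 5595/8192
g_15 [BRBRBRBBBRBBRBB]  L=[0 1/2 5/8 21/32 43/64 87/128 349/512 699/1024 2797/4096 5595/8192]  R=[1399/2048 175/256 11/16 3/4 1]  so 11191/16384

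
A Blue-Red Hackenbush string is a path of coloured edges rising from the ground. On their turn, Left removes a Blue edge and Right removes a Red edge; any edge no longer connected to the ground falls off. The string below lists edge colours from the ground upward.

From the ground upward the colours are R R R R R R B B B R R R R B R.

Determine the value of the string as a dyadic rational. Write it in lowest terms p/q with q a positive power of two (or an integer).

Build val(s[:k]) for k = 1..15, string s = R R R R R R B B B R R R R B R.
1 of 15 · R · max L −∞ · min R 0 -> -1
2 of 15 · RR · max L −∞ · min R -1 -> -2
3 of 15 · RRR · max L −∞ · min R -2 -> -3
4 of 15 · RRRR · max L −∞ · min R -3 -> -4
5 of 15 · RRRRR · max L −∞ · min R -4 -> -5
6 of 15 · RRRRRR · max L −∞ · min R -5 -> -6
7 of 15 · RRRRRRB · max L -6 · min R -5 -> -11/2
8 of 15 · RRRRRRBB · max L -11/2 · min R -5 -> -21/4
9 of 15 · RRRRRRBBB · max L -21/4 · min R -5 -> -41/8
10 of 15 · RRRRRRBBBR · max L -21/4 · min R -41/8 -> -83/16
11 of 15 · RRRRRRBBBRR · max L -21/4 · min R -83/16 -> -167/32
12 of 15 · RRRRRRBBBRRR · max L -21/4 · min R -167/32 -> -335/64
13 of 15 · RRRRRRBBBRRRR · max L -21/4 · min R -335/64 -> -671/128
14 of 15 · RRRRRRBBBRRRRB · max L -671/128 · min R -335/64 -> -1341/256
15 of 15 · RRRRRRBBBRRRRBR · max L -671/128 · min R -1341/256 -> -2683/512

-2683/512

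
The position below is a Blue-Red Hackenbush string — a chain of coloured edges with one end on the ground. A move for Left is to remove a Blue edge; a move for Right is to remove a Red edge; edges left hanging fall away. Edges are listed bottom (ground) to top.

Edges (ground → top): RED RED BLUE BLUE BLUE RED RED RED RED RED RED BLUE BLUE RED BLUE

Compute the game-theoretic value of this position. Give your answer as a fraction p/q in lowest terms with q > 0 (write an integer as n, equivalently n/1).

G_1 [R]  L=[]  R=[0]  → -1
G_2 [RR]  L=[]  R=[-1; 0]  → -2
G_3 [RRB]  L=[-2]  R=[-1; 0]  → -3/2
G_4 [RRBB]  L=[-2; -3/2]  R=[-1; 0]  → -5/4
G_5 [RRBBB]  L=[-2; -3/2; -5/4]  R=[-1; 0]  → -9/8
G_6 [RRBBBR]  L=[-2; -3/2; -5/4]  R=[-9/8; -1; 0]  → -19/16
G_7 [RRBBBRR]  L=[-2; -3/2; -5/4]  R=[-19/16; -9/8; -1; 0]  → -39/32
G_8 [RRBBBRRR]  L=[-2; -3/2; -5/4]  R=[-39/32; -19/16; -9/8; -1; 0]  → -79/64
G_9 [RRBBBRRRR]  L=[-2; -3/2; -5/4]  R=[-79/64; -39/32; -19/16; -9/8; -1; 0]  → -159/128
G_10 [RRBBBRRRRR]  L=[-2; -3/2; -5/4]  R=[-159/128; -79/64; -39/32; -19/16; -9/8; -1; 0]  → -319/256
G_11 [RRBBBRRRRRR]  L=[-2; -3/2; -5/4]  R=[-319/256; -159/128; -79/64; -39/32; -19/16; -9/8; -1; 0]  → -639/512
G_12 [RRBBBRRRRRRB]  L=[-2; -3/2; -5/4; -639/512]  R=[-319/256; -159/128; -79/64; -39/32; -19/16; -9/8; -1; 0]  → -1277/1024
G_13 [RRBBBRRRRRRBB]  L=[-2; -3/2; -5/4; -639/512; -1277/1024]  R=[-319/256; -159/128; -79/64; -39/32; -19/16; -9/8; -1; 0]  → -2553/2048
G_14 [RRBBBRRRRRRBBR]  L=[-2; -3/2; -5/4; -639/512; -1277/1024]  R=[-2553/2048; -319/256; -159/128; -79/64; -39/32; -19/16; -9/8; -1; 0]  → -5107/4096
G_15 [RRBBBRRRRRRBBRB]  L=[-2; -3/2; -5/4; -639/512; -1277/1024; -5107/4096]  R=[-2553/2048; -319/256; -159/128; -79/64; -39/32; -19/16; -9/8; -1; 0]  → -10213/8192

-10213/8192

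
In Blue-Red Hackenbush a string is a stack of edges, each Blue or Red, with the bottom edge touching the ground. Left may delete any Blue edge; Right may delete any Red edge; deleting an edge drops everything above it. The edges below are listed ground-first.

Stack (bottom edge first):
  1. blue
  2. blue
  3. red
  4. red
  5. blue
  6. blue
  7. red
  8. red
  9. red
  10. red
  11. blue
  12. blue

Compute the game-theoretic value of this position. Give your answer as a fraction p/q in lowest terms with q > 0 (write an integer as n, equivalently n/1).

Recurse on prefixes of the 12-edge string blue blue red red blue blue red red red red blue blue:
b: Left { 0 }, Right {  } = simplest 1
bb: Left { 0; 1 }, Right {  } = simplest 2
bbr: Left { 0; 1 }, Right { 2 } = simplest 3/2
bbrr: Left { 0; 1 }, Right { 3/2; 2 } = simplest 5/4
bbrrb: Left { 0; 1; 5/4 }, Right { 3/2; 2 } = simplest 11/8
bbrrbb: Left { 0; 1; 5/4; 11/8 }, Right { 3/2; 2 } = simplest 23/16
bbrrbbr: Left { 0; 1; 5/4; 11/8 }, Right { 23/16; 3/2; 2 } = simplest 45/32
bbrrbbrr: Left { 0; 1; 5/4; 11/8 }, Right { 45/32; 23/16; 3/2; 2 } = simplest 89/64
bbrrbbrrr: Left { 0; 1; 5/4; 11/8 }, Right { 89/64; 45/32; 23/16; 3/2; 2 } = simplest 177/128
bbrrbbrrrr: Left { 0; 1; 5/4; 11/8 }, Right { 177/128; 89/64; 45/32; 23/16; 3/2; 2 } = simplest 353/256
bbrrbbrrrrb: Left { 0; 1; 5/4; 11/8; 353/256 }, Right { 177/128; 89/64; 45/32; 23/16; 3/2; 2 } = simplest 707/512
bbrrbbrrrrbb: Left { 0; 1; 5/4; 11/8; 353/256; 707/512 }, Right { 177/128; 89/64; 45/32; 23/16; 3/2; 2 } = simplest 1415/1024

1415/1024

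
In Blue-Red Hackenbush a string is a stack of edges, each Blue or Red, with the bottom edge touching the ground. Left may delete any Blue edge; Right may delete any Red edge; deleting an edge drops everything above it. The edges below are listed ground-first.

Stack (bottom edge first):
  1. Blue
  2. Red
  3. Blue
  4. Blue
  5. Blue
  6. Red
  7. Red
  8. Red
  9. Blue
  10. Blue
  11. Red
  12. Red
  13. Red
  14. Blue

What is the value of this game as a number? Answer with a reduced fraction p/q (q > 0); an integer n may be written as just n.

edge 1 of 14 (Blue): { 0 | ∅ } — 1
edge 2 of 14 (Red): { 0 | 1 } — 1/2
edge 3 of 14 (Blue): { 0; 1/2 | 1 } — 3/4
edge 4 of 14 (Blue): { 0; 1/2; 3/4 | 1 } — 7/8
edge 5 of 14 (Blue): { 0; 1/2; 3/4; 7/8 | 1 } — 15/16
edge 6 of 14 (Red): { 0; 1/2; 3/4; 7/8 | 15/16; 1 } — 29/32
edge 7 of 14 (Red): { 0; 1/2; 3/4; 7/8 | 29/32; 15/16; 1 } — 57/64
edge 8 of 14 (Red): { 0; 1/2; 3/4; 7/8 | 57/64; 29/32; 15/16; 1 } — 113/128
edge 9 of 14 (Blue): { 0; 1/2; 3/4; 7/8; 113/128 | 57/64; 29/32; 15/16; 1 } — 227/256
edge 10 of 14 (Blue): { 0; 1/2; 3/4; 7/8; 113/128; 227/256 | 57/64; 29/32; 15/16; 1 } — 455/512
edge 11 of 14 (Red): { 0; 1/2; 3/4; 7/8; 113/128; 227/256 | 455/512; 57/64; 29/32; 15/16; 1 } — 909/1024
edge 12 of 14 (Red): { 0; 1/2; 3/4; 7/8; 113/128; 227/256 | 909/1024; 455/512; 57/64; 29/32; 15/16; 1 } — 1817/2048
edge 13 of 14 (Red): { 0; 1/2; 3/4; 7/8; 113/128; 227/256 | 1817/2048; 909/1024; 455/512; 57/64; 29/32; 15/16; 1 } — 3633/4096
edge 14 of 14 (Blue): { 0; 1/2; 3/4; 7/8; 113/128; 227/256; 3633/4096 | 1817/2048; 909/1024; 455/512; 57/64; 29/32; 15/16; 1 } — 7267/8192

7267/8192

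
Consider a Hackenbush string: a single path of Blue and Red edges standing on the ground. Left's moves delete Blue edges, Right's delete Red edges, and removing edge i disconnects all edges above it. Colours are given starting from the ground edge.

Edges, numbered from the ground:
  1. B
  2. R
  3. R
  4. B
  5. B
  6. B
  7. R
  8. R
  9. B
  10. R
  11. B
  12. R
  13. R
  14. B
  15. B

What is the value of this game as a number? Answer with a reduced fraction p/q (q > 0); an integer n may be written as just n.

B: Left { 0 }, Right { ∅ } => simplest 1
BR: Left { 0 }, Right { 1 } => simplest 1/2
BRR: Left { 0 }, Right { 1/2, 1 } => simplest 1/4
BRRB: Left { 0, 1/4 }, Right { 1/2, 1 } => simplest 3/8
BRRBB: Left { 0, 1/4, 3/8 }, Right { 1/2, 1 } => simplest 7/16
BRRBBB: Left { 0, 1/4, 3/8, 7/16 }, Right { 1/2, 1 } => simplest 15/32
BRRBBBR: Left { 0, 1/4, 3/8, 7/16 }, Right { 15/32, 1/2, 1 } => simplest 29/64
BRRBBBRR: Left { 0, 1/4, 3/8, 7/16 }, Right { 29/64, 15/32, 1/2, 1 } => simplest 57/128
BRRBBBRRB: Left { 0, 1/4, 3/8, 7/16, 57/128 }, Right { 29/64, 15/32, 1/2, 1 } => simplest 115/256
BRRBBBRRBR: Left { 0, 1/4, 3/8, 7/16, 57/128 }, Right { 115/256, 29/64, 15/32, 1/2, 1 } => simplest 229/512
BRRBBBRRBRB: Left { 0, 1/4, 3/8, 7/16, 57/128, 229/512 }, Right { 115/256, 29/64, 15/32, 1/2, 1 } => simplest 459/1024
BRRBBBRRBRBR: Left { 0, 1/4, 3/8, 7/16, 57/128, 229/512 }, Right { 459/1024, 115/256, 29/64, 15/32, 1/2, 1 } => simplest 917/2048
BRRBBBRRBRBRR: Left { 0, 1/4, 3/8, 7/16, 57/128, 229/512 }, Right { 917/2048, 459/1024, 115/256, 29/64, 15/32, 1/2, 1 } => simplest 1833/4096
BRRBBBRRBRBRRB: Left { 0, 1/4, 3/8, 7/16, 57/128, 229/512, 1833/4096 }, Right { 917/2048, 459/1024, 115/256, 29/64, 15/32, 1/2, 1 } => simplest 3667/8192
BRRBBBRRBRBRRBB: Left { 0, 1/4, 3/8, 7/16, 57/128, 229/512, 1833/4096, 3667/8192 }, Right { 917/2048, 459/1024, 115/256, 29/64, 15/32, 1/2, 1 } => simplest 7335/16384

7335/16384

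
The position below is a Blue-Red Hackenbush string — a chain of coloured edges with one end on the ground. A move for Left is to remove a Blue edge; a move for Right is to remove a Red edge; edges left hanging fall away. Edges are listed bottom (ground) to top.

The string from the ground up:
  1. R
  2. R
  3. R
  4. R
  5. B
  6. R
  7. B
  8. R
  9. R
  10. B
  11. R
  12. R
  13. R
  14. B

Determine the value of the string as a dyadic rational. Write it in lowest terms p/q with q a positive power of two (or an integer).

Build value(s[:k]) for k = 1..14, string s = R R R R B R B R R B R R R B.
edge 1 of 14 (R): { ∅ | 0 } — -1
edge 2 of 14 (R): { ∅ | -1,0 } — -2
edge 3 of 14 (R): { ∅ | -2,-1,0 } — -3
edge 4 of 14 (R): { ∅ | -3,-2,-1,0 } — -4
edge 5 of 14 (B): { -4 | -3,-2,-1,0 } — -7/2
edge 6 of 14 (R): { -4 | -7/2,-3,-2,-1,0 } — -15/4
edge 7 of 14 (B): { -4,-15/4 | -7/2,-3,-2,-1,0 } — -29/8
edge 8 of 14 (R): { -4,-15/4 | -29/8,-7/2,-3,-2,-1,0 } — -59/16
edge 9 of 14 (R): { -4,-15/4 | -59/16,-29/8,-7/2,-3,-2,-1,0 } — -119/32
edge 10 of 14 (B): { -4,-15/4,-119/32 | -59/16,-29/8,-7/2,-3,-2,-1,0 } — -237/64
edge 11 of 14 (R): { -4,-15/4,-119/32 | -237/64,-59/16,-29/8,-7/2,-3,-2,-1,0 } — -475/128
edge 12 of 14 (R): { -4,-15/4,-119/32 | -475/128,-237/64,-59/16,-29/8,-7/2,-3,-2,-1,0 } — -951/256
edge 13 of 14 (R): { -4,-15/4,-119/32 | -951/256,-475/128,-237/64,-59/16,-29/8,-7/2,-3,-2,-1,0 } — -1903/512
edge 14 of 14 (B): { -4,-15/4,-119/32,-1903/512 | -951/256,-475/128,-237/64,-59/16,-29/8,-7/2,-3,-2,-1,0 } — -3805/1024

-3805/1024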